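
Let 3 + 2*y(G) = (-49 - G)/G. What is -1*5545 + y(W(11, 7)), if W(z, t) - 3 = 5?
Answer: -88801/16 ≈ -5550.1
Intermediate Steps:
W(z, t) = 8 (W(z, t) = 3 + 5 = 8)
y(G) = -3/2 + (-49 - G)/(2*G) (y(G) = -3/2 + ((-49 - G)/G)/2 = -3/2 + (-49 - G)/(2*G))
-1*5545 + y(W(11, 7)) = -1*5545 + (-2 - 49/2/8) = -5545 + (-2 - 49/2*1/8) = -5545 + (-2 - 49/16) = -5545 - 81/16 = -88801/16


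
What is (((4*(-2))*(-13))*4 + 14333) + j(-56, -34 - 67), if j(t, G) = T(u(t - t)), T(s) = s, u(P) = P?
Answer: 14749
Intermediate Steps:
j(t, G) = 0 (j(t, G) = t - t = 0)
(((4*(-2))*(-13))*4 + 14333) + j(-56, -34 - 67) = (((4*(-2))*(-13))*4 + 14333) + 0 = (-8*(-13)*4 + 14333) + 0 = (104*4 + 14333) + 0 = (416 + 14333) + 0 = 14749 + 0 = 14749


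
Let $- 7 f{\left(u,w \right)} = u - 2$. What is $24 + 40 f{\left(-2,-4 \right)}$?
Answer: $\frac{328}{7} \approx 46.857$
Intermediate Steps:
$f{\left(u,w \right)} = \frac{2}{7} - \frac{u}{7}$ ($f{\left(u,w \right)} = - \frac{u - 2}{7} = - \frac{-2 + u}{7} = \frac{2}{7} - \frac{u}{7}$)
$24 + 40 f{\left(-2,-4 \right)} = 24 + 40 \left(\frac{2}{7} - - \frac{2}{7}\right) = 24 + 40 \left(\frac{2}{7} + \frac{2}{7}\right) = 24 + 40 \cdot \frac{4}{7} = 24 + \frac{160}{7} = \frac{328}{7}$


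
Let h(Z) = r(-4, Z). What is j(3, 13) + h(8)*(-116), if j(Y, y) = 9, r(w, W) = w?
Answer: 473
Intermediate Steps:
h(Z) = -4
j(3, 13) + h(8)*(-116) = 9 - 4*(-116) = 9 + 464 = 473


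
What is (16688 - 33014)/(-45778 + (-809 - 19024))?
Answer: 16326/65611 ≈ 0.24883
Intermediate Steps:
(16688 - 33014)/(-45778 + (-809 - 19024)) = -16326/(-45778 - 19833) = -16326/(-65611) = -16326*(-1/65611) = 16326/65611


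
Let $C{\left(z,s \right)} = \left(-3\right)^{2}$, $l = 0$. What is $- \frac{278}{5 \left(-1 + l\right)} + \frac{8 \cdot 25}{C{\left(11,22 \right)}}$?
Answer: $\frac{3502}{45} \approx 77.822$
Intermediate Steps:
$C{\left(z,s \right)} = 9$
$- \frac{278}{5 \left(-1 + l\right)} + \frac{8 \cdot 25}{C{\left(11,22 \right)}} = - \frac{278}{5 \left(-1 + 0\right)} + \frac{8 \cdot 25}{9} = - \frac{278}{5 \left(-1\right)} + 200 \cdot \frac{1}{9} = - \frac{278}{-5} + \frac{200}{9} = \left(-278\right) \left(- \frac{1}{5}\right) + \frac{200}{9} = \frac{278}{5} + \frac{200}{9} = \frac{3502}{45}$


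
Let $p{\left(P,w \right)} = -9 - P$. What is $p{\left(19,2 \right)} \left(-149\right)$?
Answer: $4172$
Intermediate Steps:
$p{\left(19,2 \right)} \left(-149\right) = \left(-9 - 19\right) \left(-149\right) = \left(-28\right) \left(-149\right) = 4172$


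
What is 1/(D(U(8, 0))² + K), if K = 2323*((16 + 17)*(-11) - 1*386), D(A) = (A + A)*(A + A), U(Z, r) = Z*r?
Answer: -1/1739927 ≈ -5.7474e-7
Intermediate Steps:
D(A) = 4*A² (D(A) = (2*A)*(2*A) = 4*A²)
K = -1739927 (K = 2323*(33*(-11) - 386) = 2323*(-363 - 386) = 2323*(-749) = -1739927)
1/(D(U(8, 0))² + K) = 1/((4*(8*0)²)² - 1739927) = 1/((4*0²)² - 1739927) = 1/((4*0)² - 1739927) = 1/(0² - 1739927) = 1/(0 - 1739927) = 1/(-1739927) = -1/1739927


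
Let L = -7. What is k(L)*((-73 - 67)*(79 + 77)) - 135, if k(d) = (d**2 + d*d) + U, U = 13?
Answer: -2424375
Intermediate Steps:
k(d) = 13 + 2*d**2 (k(d) = (d**2 + d*d) + 13 = (d**2 + d**2) + 13 = 2*d**2 + 13 = 13 + 2*d**2)
k(L)*((-73 - 67)*(79 + 77)) - 135 = (13 + 2*(-7)**2)*((-73 - 67)*(79 + 77)) - 135 = (13 + 2*49)*(-140*156) - 135 = (13 + 98)*(-21840) - 135 = 111*(-21840) - 135 = -2424240 - 135 = -2424375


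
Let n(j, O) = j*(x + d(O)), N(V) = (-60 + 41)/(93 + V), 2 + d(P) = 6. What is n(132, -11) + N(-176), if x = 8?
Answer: 131491/83 ≈ 1584.2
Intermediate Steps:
d(P) = 4 (d(P) = -2 + 6 = 4)
N(V) = -19/(93 + V)
n(j, O) = 12*j (n(j, O) = j*(8 + 4) = j*12 = 12*j)
n(132, -11) + N(-176) = 12*132 - 19/(93 - 176) = 1584 - 19/(-83) = 1584 - 19*(-1/83) = 1584 + 19/83 = 131491/83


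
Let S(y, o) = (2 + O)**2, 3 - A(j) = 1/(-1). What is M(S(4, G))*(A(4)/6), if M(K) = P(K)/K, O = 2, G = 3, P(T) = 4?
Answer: 1/6 ≈ 0.16667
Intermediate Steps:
A(j) = 4 (A(j) = 3 - 1/(-1) = 3 - 1*(-1) = 3 + 1 = 4)
S(y, o) = 16 (S(y, o) = (2 + 2)**2 = 4**2 = 16)
M(K) = 4/K
M(S(4, G))*(A(4)/6) = (4/16)*(4/6) = (4*(1/16))*(4*(1/6)) = (1/4)*(2/3) = 1/6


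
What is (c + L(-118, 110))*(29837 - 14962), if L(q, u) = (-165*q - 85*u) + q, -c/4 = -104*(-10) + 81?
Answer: 82080250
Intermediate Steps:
c = -4484 (c = -4*(-104*(-10) + 81) = -4*(1040 + 81) = -4*1121 = -4484)
L(q, u) = -164*q - 85*u
(c + L(-118, 110))*(29837 - 14962) = (-4484 + (-164*(-118) - 85*110))*(29837 - 14962) = (-4484 + (19352 - 9350))*14875 = (-4484 + 10002)*14875 = 5518*14875 = 82080250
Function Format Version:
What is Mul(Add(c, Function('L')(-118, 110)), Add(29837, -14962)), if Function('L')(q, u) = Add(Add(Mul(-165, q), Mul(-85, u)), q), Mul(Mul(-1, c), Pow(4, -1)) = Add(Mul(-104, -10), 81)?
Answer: 82080250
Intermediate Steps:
c = -4484 (c = Mul(-4, Add(Mul(-104, -10), 81)) = Mul(-4, Add(1040, 81)) = Mul(-4, 1121) = -4484)
Function('L')(q, u) = Add(Mul(-164, q), Mul(-85, u))
Mul(Add(c, Function('L')(-118, 110)), Add(29837, -14962)) = Mul(Add(-4484, Add(Mul(-164, -118), Mul(-85, 110))), Add(29837, -14962)) = Mul(Add(-4484, Add(19352, -9350)), 14875) = Mul(Add(-4484, 10002), 14875) = Mul(5518, 14875) = 82080250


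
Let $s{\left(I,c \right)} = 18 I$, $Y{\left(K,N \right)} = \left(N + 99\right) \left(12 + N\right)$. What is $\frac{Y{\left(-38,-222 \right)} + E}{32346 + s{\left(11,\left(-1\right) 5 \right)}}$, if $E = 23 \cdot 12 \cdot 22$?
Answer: $\frac{5317}{5424} \approx 0.98027$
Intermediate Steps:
$E = 6072$ ($E = 276 \cdot 22 = 6072$)
$Y{\left(K,N \right)} = \left(12 + N\right) \left(99 + N\right)$ ($Y{\left(K,N \right)} = \left(99 + N\right) \left(12 + N\right) = \left(12 + N\right) \left(99 + N\right)$)
$\frac{Y{\left(-38,-222 \right)} + E}{32346 + s{\left(11,\left(-1\right) 5 \right)}} = \frac{\left(1188 + \left(-222\right)^{2} + 111 \left(-222\right)\right) + 6072}{32346 + 18 \cdot 11} = \frac{\left(1188 + 49284 - 24642\right) + 6072}{32346 + 198} = \frac{25830 + 6072}{32544} = 31902 \cdot \frac{1}{32544} = \frac{5317}{5424}$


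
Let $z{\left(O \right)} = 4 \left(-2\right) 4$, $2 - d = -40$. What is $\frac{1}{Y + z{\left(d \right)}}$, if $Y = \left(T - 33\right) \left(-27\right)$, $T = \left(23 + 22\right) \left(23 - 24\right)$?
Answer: $\frac{1}{2074} \approx 0.00048216$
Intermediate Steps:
$d = 42$ ($d = 2 - -40 = 2 + 40 = 42$)
$T = -45$ ($T = 45 \left(-1\right) = -45$)
$z{\left(O \right)} = -32$ ($z{\left(O \right)} = \left(-8\right) 4 = -32$)
$Y = 2106$ ($Y = \left(-45 - 33\right) \left(-27\right) = \left(-78\right) \left(-27\right) = 2106$)
$\frac{1}{Y + z{\left(d \right)}} = \frac{1}{2106 - 32} = \frac{1}{2074}$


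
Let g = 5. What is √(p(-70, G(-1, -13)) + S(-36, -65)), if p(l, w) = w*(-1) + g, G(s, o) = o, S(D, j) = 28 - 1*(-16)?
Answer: √62 ≈ 7.8740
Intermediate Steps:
S(D, j) = 44 (S(D, j) = 28 + 16 = 44)
p(l, w) = 5 - w (p(l, w) = w*(-1) + 5 = -w + 5 = 5 - w)
√(p(-70, G(-1, -13)) + S(-36, -65)) = √((5 - 1*(-13)) + 44) = √((5 + 13) + 44) = √(18 + 44) = √62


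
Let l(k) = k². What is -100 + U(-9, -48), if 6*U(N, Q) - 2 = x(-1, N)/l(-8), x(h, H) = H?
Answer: -38281/384 ≈ -99.690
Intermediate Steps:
U(N, Q) = ⅓ + N/384 (U(N, Q) = ⅓ + (N/((-8)²))/6 = ⅓ + (N/64)/6 = ⅓ + N/384)
-100 + U(-9, -48) = -100 + (⅓ + (1/384)*(-9)) = -100 + (⅓ - 3/128) = -100 + 119/384 = -38281/384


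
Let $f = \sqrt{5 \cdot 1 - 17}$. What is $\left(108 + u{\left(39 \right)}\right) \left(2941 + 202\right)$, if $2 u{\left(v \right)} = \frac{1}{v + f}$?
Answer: $\frac{49564661}{146} - \frac{449 i \sqrt{3}}{219} \approx 3.3948 \cdot 10^{5} - 3.5511 i$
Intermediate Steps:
$f = 2 i \sqrt{3}$ ($f = \sqrt{5 - 17} = \sqrt{-12} = 2 i \sqrt{3} \approx 3.4641 i$)
$u{\left(v \right)} = \frac{1}{2 \left(v + 2 i \sqrt{3}\right)}$
$\left(108 + u{\left(39 \right)}\right) \left(2941 + 202\right) = \left(108 + \frac{1}{2 \left(39 + 2 i \sqrt{3}\right)}\right) \left(2941 + 202\right) = \left(108 + \frac{1}{2 \left(39 + 2 i \sqrt{3}\right)}\right) 3143 = 339444 + \frac{3143}{2 \left(39 + 2 i \sqrt{3}\right)}$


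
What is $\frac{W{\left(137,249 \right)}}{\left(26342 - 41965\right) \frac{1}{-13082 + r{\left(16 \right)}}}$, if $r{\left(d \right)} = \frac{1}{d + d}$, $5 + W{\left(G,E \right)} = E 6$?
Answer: $\frac{623329647}{499936} \approx 1246.8$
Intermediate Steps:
$W{\left(G,E \right)} = -5 + 6 E$ ($W{\left(G,E \right)} = -5 + E 6 = -5 + 6 E$)
$r{\left(d \right)} = \frac{1}{2 d}$
$\frac{W{\left(137,249 \right)}}{\left(26342 - 41965\right) \frac{1}{-13082 + r{\left(16 \right)}}} = \frac{-5 + 6 \cdot 249}{\left(26342 - 41965\right) \frac{1}{-13082 + \frac{1}{2 \cdot 16}}} = \frac{-5 + 1494}{\left(-15623\right) \frac{1}{-13082 + \frac{1}{2} \cdot \frac{1}{16}}} = \frac{1489}{\left(-15623\right) \frac{1}{-13082 + \frac{1}{32}}} = \frac{1489}{\left(-15623\right) \frac{1}{- \frac{418623}{32}}} = \frac{1489}{\left(-15623\right) \left(- \frac{32}{418623}\right)} = \frac{1489}{\frac{499936}{418623}} = 1489 \cdot \frac{418623}{499936} = \frac{623329647}{499936}$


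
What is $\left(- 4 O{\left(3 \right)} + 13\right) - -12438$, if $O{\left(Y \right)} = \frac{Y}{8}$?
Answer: $\frac{24899}{2} \approx 12450.0$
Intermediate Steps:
$O{\left(Y \right)} = \frac{Y}{8}$ ($O{\left(Y \right)} = Y \frac{1}{8} = \frac{Y}{8}$)
$\left(- 4 O{\left(3 \right)} + 13\right) - -12438 = \left(- 4 \cdot \frac{1}{8} \cdot 3 + 13\right) - -12438 = \left(\left(-4\right) \frac{3}{8} + 13\right) + 12438 = \left(- \frac{3}{2} + 13\right) + 12438 = \frac{23}{2} + 12438 = \frac{24899}{2}$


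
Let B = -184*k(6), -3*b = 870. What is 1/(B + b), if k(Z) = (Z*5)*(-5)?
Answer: 1/27310 ≈ 3.6617e-5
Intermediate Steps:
b = -290 (b = -1/3*870 = -290)
k(Z) = -25*Z (k(Z) = (5*Z)*(-5) = -25*Z)
B = 27600 (B = -(-4600)*6 = -184*(-150) = 27600)
1/(B + b) = 1/(27600 - 290) = 1/27310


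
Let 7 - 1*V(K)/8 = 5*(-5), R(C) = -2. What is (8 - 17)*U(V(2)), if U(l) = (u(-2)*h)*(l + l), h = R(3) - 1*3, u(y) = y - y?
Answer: 0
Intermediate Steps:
u(y) = 0
h = -5 (h = -2 - 1*3 = -2 - 3 = -5)
V(K) = 256 (V(K) = 56 - 40*(-5) = 56 - 8*(-25) = 56 + 200 = 256)
U(l) = 0 (U(l) = (0*(-5))*(l + l) = 0*(2*l) = 0)
(8 - 17)*U(V(2)) = (8 - 17)*0 = -9*0 = 0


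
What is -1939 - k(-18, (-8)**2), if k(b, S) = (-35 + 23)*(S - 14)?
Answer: -1339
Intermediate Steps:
k(b, S) = 168 - 12*S (k(b, S) = -12*(-14 + S) = 168 - 12*S)
-1939 - k(-18, (-8)**2) = -1939 - (168 - 12*(-8)**2) = -1939 - (168 - 12*64) = -1939 - (168 - 768) = -1939 - 1*(-600) = -1939 + 600 = -1339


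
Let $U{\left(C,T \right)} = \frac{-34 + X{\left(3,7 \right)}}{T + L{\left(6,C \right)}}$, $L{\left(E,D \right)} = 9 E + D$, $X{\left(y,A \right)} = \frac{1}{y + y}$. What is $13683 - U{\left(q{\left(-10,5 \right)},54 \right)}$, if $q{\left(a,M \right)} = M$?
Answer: $\frac{9277277}{678} \approx 13683.0$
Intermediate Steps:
$X{\left(y,A \right)} = \frac{1}{2 y}$
$L{\left(E,D \right)} = D + 9 E$
$U{\left(C,T \right)} = - \frac{203}{6 \left(54 + C + T\right)}$ ($U{\left(C,T \right)} = \frac{-34 + \frac{1}{2 \cdot 3}}{T + \left(C + 9 \cdot 6\right)} = \frac{-34 + \frac{1}{2} \cdot \frac{1}{3}}{T + \left(C + 54\right)} = \frac{-34 + \frac{1}{6}}{T + \left(54 + C\right)} = - \frac{203}{6 \left(54 + C + T\right)}$)
$13683 - U{\left(q{\left(-10,5 \right)},54 \right)} = 13683 - - \frac{203}{324 + 6 \cdot 5 + 6 \cdot 54} = 13683 - - \frac{203}{324 + 30 + 324} = 13683 - - \frac{203}{678} = 13683 + \frac{203}{678} = \frac{9277277}{678}$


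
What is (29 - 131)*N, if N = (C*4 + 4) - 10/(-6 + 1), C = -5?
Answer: 1428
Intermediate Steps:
N = -14 (N = (-5*4 + 4) - 10/(-6 + 1) = (-20 + 4) - 10/(-5) = -16 - 10*(-1)/5 = -16 - 1*(-2) = -16 + 2 = -14)
(29 - 131)*N = (29 - 131)*(-14) = -102*(-14) = 1428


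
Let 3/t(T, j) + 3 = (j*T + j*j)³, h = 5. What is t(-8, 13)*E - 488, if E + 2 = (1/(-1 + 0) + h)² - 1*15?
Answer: -134015539/274622 ≈ -488.00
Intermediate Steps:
E = -1 (E = -2 + ((1/(-1 + 0) + 5)² - 1*15) = -2 + ((1/(-1) + 5)² - 15) = -2 + ((-1 + 5)² - 15) = -2 + (4² - 15) = -2 + (16 - 15) = -2 + 1 = -1)
t(T, j) = 3/(-3 + (j² + T*j)³) (t(T, j) = 3/(-3 + (j*T + j*j)³) = 3/(-3 + (T*j + j²)³) = 3/(-3 + (j² + T*j)³))
t(-8, 13)*E - 488 = (3/(-3 + 13³*(-8 + 13)³))*(-1) - 488 = (3/(-3 + 2197*5³))*(-1) - 488 = (3/(-3 + 2197*125))*(-1) - 488 = (3/(-3 + 274625))*(-1) - 488 = (3/274622)*(-1) - 488 = -3/274622 - 488 = -134015539/274622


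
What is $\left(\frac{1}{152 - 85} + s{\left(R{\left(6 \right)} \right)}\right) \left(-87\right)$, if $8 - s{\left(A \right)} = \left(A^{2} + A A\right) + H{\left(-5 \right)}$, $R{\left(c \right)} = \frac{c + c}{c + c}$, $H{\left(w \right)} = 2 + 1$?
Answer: $- \frac{17574}{67} \approx -262.3$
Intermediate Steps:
$H{\left(w \right)} = 3$
$R{\left(c \right)} = 1$ ($R{\left(c \right)} = \frac{2 c}{2 c} = 2 c \frac{1}{2 c} = 1$)
$s{\left(A \right)} = 5 - 2 A^{2}$ ($s{\left(A \right)} = 8 - \left(\left(A^{2} + A A\right) + 3\right) = 8 - \left(\left(A^{2} + A^{2}\right) + 3\right) = 8 - \left(2 A^{2} + 3\right) = 8 - \left(3 + 2 A^{2}\right) = 5 - 2 A^{2}$)
$\left(\frac{1}{152 - 85} + s{\left(R{\left(6 \right)} \right)}\right) \left(-87\right) = \left(\frac{1}{152 - 85} + \left(5 - 2 \cdot 1^{2}\right)\right) \left(-87\right) = \left(\frac{1}{67} + \left(5 - 2\right)\right) \left(-87\right) = \left(\frac{1}{67} + 3\right) \left(-87\right) = \frac{202}{67} \left(-87\right) = - \frac{17574}{67}$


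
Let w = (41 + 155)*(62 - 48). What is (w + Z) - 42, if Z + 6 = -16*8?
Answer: 2568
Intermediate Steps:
Z = -134 (Z = -6 - 16*8 = -6 - 128 = -134)
w = 2744 (w = 196*14 = 2744)
(w + Z) - 42 = (2744 - 134) - 42 = 2610 - 42 = 2568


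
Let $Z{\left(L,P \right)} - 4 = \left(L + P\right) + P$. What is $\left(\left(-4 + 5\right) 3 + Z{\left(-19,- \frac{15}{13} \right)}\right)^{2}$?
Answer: $\frac{34596}{169} \approx 204.71$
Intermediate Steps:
$Z{\left(L,P \right)} = 4 + L + 2 P$ ($Z{\left(L,P \right)} = 4 + \left(\left(L + P\right) + P\right) = 4 + \left(L + 2 P\right) = 4 + L + 2 P$)
$\left(\left(-4 + 5\right) 3 + Z{\left(-19,- \frac{15}{13} \right)}\right)^{2} = \left(\left(-4 + 5\right) 3 + \left(4 - 19 + 2 \left(- \frac{15}{13}\right)\right)\right)^{2} = \left(1 \cdot 3 + \left(4 - 19 + 2 \left(\left(-15\right) \frac{1}{13}\right)\right)\right)^{2} = \left(3 + \left(4 - 19 + 2 \left(- \frac{15}{13}\right)\right)\right)^{2} = \left(3 - \frac{225}{13}\right)^{2} = \left(- \frac{186}{13}\right)^{2} = \frac{34596}{169}$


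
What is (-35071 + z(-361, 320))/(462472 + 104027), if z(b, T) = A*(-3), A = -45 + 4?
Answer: -34948/566499 ≈ -0.061691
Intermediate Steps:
A = -41
z(b, T) = 123 (z(b, T) = -41*(-3) = 123)
(-35071 + z(-361, 320))/(462472 + 104027) = (-35071 + 123)/(462472 + 104027) = -34948/566499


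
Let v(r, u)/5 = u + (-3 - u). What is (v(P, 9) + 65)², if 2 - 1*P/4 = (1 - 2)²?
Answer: 2500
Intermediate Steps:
P = 4 (P = 8 - 4*(1 - 2)² = 8 - 4*(-1)² = 8 - 4*1 = 8 - 4 = 4)
v(r, u) = -15 (v(r, u) = 5*(u + (-3 - u)) = 5*(-3) = -15)
(v(P, 9) + 65)² = (-15 + 65)² = 50² = 2500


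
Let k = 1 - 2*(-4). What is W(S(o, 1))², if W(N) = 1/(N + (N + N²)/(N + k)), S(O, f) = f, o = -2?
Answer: 25/36 ≈ 0.69444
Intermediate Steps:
k = 9 (k = 1 + 8 = 9)
W(N) = 1/(N + (N + N²)/(9 + N)) (W(N) = 1/(N + (N + N²)/(N + 9)) = 1/(N + (N + N²)/(9 + N)))
W(S(o, 1))² = ((½)*(9 + 1)/(1*(5 + 1)))² = ((½)*1*10/6)² = ((½)*1*(⅙)*10)² = (⅚)² = 25/36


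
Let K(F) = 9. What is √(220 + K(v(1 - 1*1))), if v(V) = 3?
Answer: √229 ≈ 15.133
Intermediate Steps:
√(220 + K(v(1 - 1*1))) = √(220 + 9) = √229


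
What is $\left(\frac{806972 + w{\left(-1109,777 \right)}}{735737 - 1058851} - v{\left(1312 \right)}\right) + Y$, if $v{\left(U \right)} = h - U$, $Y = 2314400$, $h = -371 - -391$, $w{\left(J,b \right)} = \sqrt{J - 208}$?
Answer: $\frac{374115848958}{161557} - \frac{i \sqrt{1317}}{323114} \approx 2.3157 \cdot 10^{6} - 0.00011231 i$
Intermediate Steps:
$w{\left(J,b \right)} = \sqrt{-208 + J}$
$h = 20$ ($h = -371 + 391 = 20$)
$v{\left(U \right)} = 20 - U$
$\left(\frac{806972 + w{\left(-1109,777 \right)}}{735737 - 1058851} - v{\left(1312 \right)}\right) + Y = \left(\frac{806972 + \sqrt{-208 - 1109}}{735737 - 1058851} - \left(20 - 1312\right)\right) + 2314400 = \left(\frac{806972 + \sqrt{-1317}}{-323114} - \left(20 - 1312\right)\right) + 2314400 = \left(\left(806972 + i \sqrt{1317}\right) \left(- \frac{1}{323114}\right) - -1292\right) + 2314400 = \left(\left(- \frac{403486}{161557} - \frac{i \sqrt{1317}}{323114}\right) + 1292\right) + 2314400 = \left(\frac{208328158}{161557} - \frac{i \sqrt{1317}}{323114}\right) + 2314400 = \frac{374115848958}{161557} - \frac{i \sqrt{1317}}{323114}$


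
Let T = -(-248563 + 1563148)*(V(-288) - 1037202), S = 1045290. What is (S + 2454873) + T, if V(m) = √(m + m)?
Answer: 1363493691333 - 31550040*I ≈ 1.3635e+12 - 3.155e+7*I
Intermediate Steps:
V(m) = √2*√m (V(m) = √(2*m) = √2*√m)
T = 1363490191170 - 31550040*I (T = -(-248563 + 1563148)*(√2*√(-288) - 1037202) = -1314585*(√2*(12*I*√2) - 1037202) = -1314585*(24*I - 1037202) = -1314585*(-1037202 + 24*I) = -(-1363490191170 + 31550040*I) = 1363490191170 - 31550040*I ≈ 1.3635e+12 - 3.155e+7*I)
(S + 2454873) + T = (1045290 + 2454873) + (1363490191170 - 31550040*I) = 3500163 + (1363490191170 - 31550040*I) = 1363493691333 - 31550040*I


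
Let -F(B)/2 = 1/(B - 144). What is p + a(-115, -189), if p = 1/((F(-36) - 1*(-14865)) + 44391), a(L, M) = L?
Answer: -613299625/5333041 ≈ -115.00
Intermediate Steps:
F(B) = -2/(-144 + B) (F(B) = -2/(B - 144) = -2/(-144 + B))
p = 90/5333041 (p = 1/((-2/(-144 - 36) - 1*(-14865)) + 44391) = 1/((-2/(-180) + 14865) + 44391) = 1/((-2*(-1/180) + 14865) + 44391) = 1/((1/90 + 14865) + 44391) = 1/(1337851/90 + 44391) = 1/(5333041/90) = 90/5333041 ≈ 1.6876e-5)
p + a(-115, -189) = 90/5333041 - 115 = -613299625/5333041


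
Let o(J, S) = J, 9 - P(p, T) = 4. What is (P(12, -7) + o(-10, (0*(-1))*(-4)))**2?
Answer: 25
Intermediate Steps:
P(p, T) = 5 (P(p, T) = 9 - 1*4 = 9 - 4 = 5)
(P(12, -7) + o(-10, (0*(-1))*(-4)))**2 = (5 - 10)**2 = (-5)**2 = 25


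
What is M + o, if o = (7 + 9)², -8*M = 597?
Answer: 1451/8 ≈ 181.38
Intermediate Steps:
M = -597/8 (M = -⅛*597 = -597/8 ≈ -74.625)
o = 256 (o = 16² = 256)
M + o = -597/8 + 256 = 1451/8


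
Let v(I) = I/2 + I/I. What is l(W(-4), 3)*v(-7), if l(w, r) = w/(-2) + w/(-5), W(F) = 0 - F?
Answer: 7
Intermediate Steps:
W(F) = -F
v(I) = 1 + I/2 (v(I) = I*(1/2) + 1 = I/2 + 1 = 1 + I/2)
l(w, r) = -7*w/10 (l(w, r) = w*(-1/2) + w*(-1/5) = -w/2 - w/5 = -7*w/10)
l(W(-4), 3)*v(-7) = (-(-7)*(-4)/10)*(1 + (1/2)*(-7)) = (-7/10*4)*(1 - 7/2) = -14/5*(-5/2) = 7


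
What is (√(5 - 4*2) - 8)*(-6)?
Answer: 48 - 6*I*√3 ≈ 48.0 - 10.392*I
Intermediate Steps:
(√(5 - 4*2) - 8)*(-6) = (√(5 - 8) - 8)*(-6) = (√(-3) - 8)*(-6) = (I*√3 - 8)*(-6) = (-8 + I*√3)*(-6) = 48 - 6*I*√3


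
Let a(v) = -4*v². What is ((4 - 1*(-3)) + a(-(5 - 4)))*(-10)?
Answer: -30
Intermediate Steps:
((4 - 1*(-3)) + a(-(5 - 4)))*(-10) = ((4 - 1*(-3)) - 4*(5 - 4)²)*(-10) = ((4 + 3) - 4*(-1*1)²)*(-10) = (7 - 4*(-1)²)*(-10) = (7 - 4*1)*(-10) = (7 - 4)*(-10) = 3*(-10) = -30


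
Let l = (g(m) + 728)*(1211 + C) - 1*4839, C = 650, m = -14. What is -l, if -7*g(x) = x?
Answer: -1353691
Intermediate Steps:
g(x) = -x/7
l = 1353691 (l = (-⅐*(-14) + 728)*(1211 + 650) - 1*4839 = (2 + 728)*1861 - 4839 = 730*1861 - 4839 = 1358530 - 4839 = 1353691)
-l = -1*1353691 = -1353691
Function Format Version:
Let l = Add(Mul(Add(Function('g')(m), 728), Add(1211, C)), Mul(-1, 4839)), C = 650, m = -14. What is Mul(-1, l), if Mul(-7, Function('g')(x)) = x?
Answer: -1353691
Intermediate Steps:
Function('g')(x) = Mul(Rational(-1, 7), x)
l = 1353691 (l = Add(Mul(Add(Mul(Rational(-1, 7), -14), 728), Add(1211, 650)), Mul(-1, 4839)) = Add(Mul(Add(2, 728), 1861), -4839) = Add(Mul(730, 1861), -4839) = Add(1358530, -4839) = 1353691)
Mul(-1, l) = Mul(-1, 1353691) = -1353691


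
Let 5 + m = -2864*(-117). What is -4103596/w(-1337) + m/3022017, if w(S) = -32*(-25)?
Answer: -3100217201683/604403400 ≈ -5129.4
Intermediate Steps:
w(S) = 800
m = 335083 (m = -5 - 2864*(-117) = -5 + 335088 = 335083)
-4103596/w(-1337) + m/3022017 = -4103596/800 + 335083/3022017 = -4103596*1/800 + 335083*(1/3022017) = -1025899/200 + 335083/3022017 = -3100217201683/604403400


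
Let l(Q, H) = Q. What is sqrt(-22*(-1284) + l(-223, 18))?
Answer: 5*sqrt(1121) ≈ 167.41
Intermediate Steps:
sqrt(-22*(-1284) + l(-223, 18)) = sqrt(-22*(-1284) - 223) = sqrt(28248 - 223) = sqrt(28025) = 5*sqrt(1121)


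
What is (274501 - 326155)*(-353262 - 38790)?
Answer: 20251054008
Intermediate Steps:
(274501 - 326155)*(-353262 - 38790) = -51654*(-392052) = 20251054008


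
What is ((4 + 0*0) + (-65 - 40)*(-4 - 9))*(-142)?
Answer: -194398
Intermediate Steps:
((4 + 0*0) + (-65 - 40)*(-4 - 9))*(-142) = ((4 + 0) - 105*(-13))*(-142) = (4 + 1365)*(-142) = 1369*(-142) = -194398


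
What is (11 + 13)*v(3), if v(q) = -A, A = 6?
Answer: -144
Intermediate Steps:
v(q) = -6 (v(q) = -1*6 = -6)
(11 + 13)*v(3) = (11 + 13)*(-6) = 24*(-6) = -144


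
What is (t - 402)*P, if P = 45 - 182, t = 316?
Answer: 11782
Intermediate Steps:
P = -137
(t - 402)*P = (316 - 402)*(-137) = -86*(-137) = 11782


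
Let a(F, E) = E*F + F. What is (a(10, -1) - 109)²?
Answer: 11881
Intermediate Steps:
a(F, E) = F + E*F
(a(10, -1) - 109)² = (10*(1 - 1) - 109)² = (10*0 - 109)² = (0 - 109)² = (-109)² = 11881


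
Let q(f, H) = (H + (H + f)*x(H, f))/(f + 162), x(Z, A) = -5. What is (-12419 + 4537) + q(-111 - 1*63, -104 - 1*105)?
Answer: -48145/6 ≈ -8024.2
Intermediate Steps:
q(f, H) = (-5*f - 4*H)/(162 + f) (q(f, H) = (H + (H + f)*(-5))/(f + 162) = (H + (-5*H - 5*f))/(162 + f) = (-5*f - 4*H)/(162 + f))
(-12419 + 4537) + q(-111 - 1*63, -104 - 1*105) = (-12419 + 4537) + (-5*(-111 - 1*63) - 4*(-104 - 1*105))/(162 + (-111 - 1*63)) = -7882 + (-5*(-111 - 63) - 4*(-104 - 105))/(162 + (-111 - 63)) = -7882 + (-5*(-174) - 4*(-209))/(162 - 174) = -7882 + (870 + 836)/(-12) = -7882 - 1/12*1706 = -7882 - 853/6 = -48145/6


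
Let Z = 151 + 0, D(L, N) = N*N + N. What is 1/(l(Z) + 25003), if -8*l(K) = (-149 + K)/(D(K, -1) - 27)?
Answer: 108/2700325 ≈ 3.9995e-5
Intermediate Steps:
D(L, N) = N + N² (D(L, N) = N² + N = N + N²)
Z = 151
l(K) = -149/216 + K/216 (l(K) = -(-149 + K)/(8*(-(1 - 1) - 27)) = -(-149 + K)/(8*(-1*0 - 27)) = -(-149 + K)/(8*(0 - 27)) = -(-149 + K)/(8*(-27)) = -(-149 + K)*(-1)/(8*27) = -(149/27 - K/27)/8 = -149/216 + K/216)
1/(l(Z) + 25003) = 1/((-149/216 + (1/216)*151) + 25003) = 1/((-149/216 + 151/216) + 25003) = 1/(1/108 + 25003) = 1/(2700325/108) = 108/2700325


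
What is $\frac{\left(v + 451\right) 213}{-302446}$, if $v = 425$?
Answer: $- \frac{93294}{151223} \approx -0.61693$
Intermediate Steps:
$\frac{\left(v + 451\right) 213}{-302446} = \frac{\left(425 + 451\right) 213}{-302446} = 876 \cdot 213 \left(- \frac{1}{302446}\right) = 186588 \left(- \frac{1}{302446}\right) = - \frac{93294}{151223}$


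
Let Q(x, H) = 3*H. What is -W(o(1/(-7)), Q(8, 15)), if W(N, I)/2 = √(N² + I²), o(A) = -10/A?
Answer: -10*√277 ≈ -166.43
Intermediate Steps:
W(N, I) = 2*√(I² + N²) (W(N, I) = 2*√(N² + I²) = 2*√(I² + N²))
-W(o(1/(-7)), Q(8, 15)) = -2*√((3*15)² + (-10/(1/(-7)))²) = -2*√(45² + (-10/(-⅐))²) = -2*√(2025 + (-10*(-7))²) = -2*√(2025 + 70²) = -2*√(2025 + 4900) = -2*√6925 = -2*5*√277 = -10*√277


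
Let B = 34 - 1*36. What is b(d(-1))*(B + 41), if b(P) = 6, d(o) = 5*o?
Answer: 234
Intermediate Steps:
B = -2 (B = 34 - 36 = -2)
b(d(-1))*(B + 41) = 6*(-2 + 41) = 6*39 = 234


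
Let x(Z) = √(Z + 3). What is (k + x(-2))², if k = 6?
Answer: 49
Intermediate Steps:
x(Z) = √(3 + Z)
(k + x(-2))² = (6 + √(3 - 2))² = (6 + √1)² = (6 + 1)² = 7² = 49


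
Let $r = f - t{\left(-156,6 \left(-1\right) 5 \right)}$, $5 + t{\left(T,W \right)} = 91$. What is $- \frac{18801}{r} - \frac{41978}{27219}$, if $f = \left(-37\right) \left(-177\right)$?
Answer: $- \frac{783048233}{175916397} \approx -4.4512$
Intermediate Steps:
$f = 6549$
$t{\left(T,W \right)} = 86$ ($t{\left(T,W \right)} = -5 + 91 = 86$)
$r = 6463$ ($r = 6549 - 86 = 6463$)
$- \frac{18801}{r} - \frac{41978}{27219} = - \frac{18801}{6463} - \frac{41978}{27219} = - \frac{783048233}{175916397}$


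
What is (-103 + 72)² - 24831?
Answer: -23870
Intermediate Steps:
(-103 + 72)² - 24831 = (-31)² - 24831 = 961 - 24831 = -23870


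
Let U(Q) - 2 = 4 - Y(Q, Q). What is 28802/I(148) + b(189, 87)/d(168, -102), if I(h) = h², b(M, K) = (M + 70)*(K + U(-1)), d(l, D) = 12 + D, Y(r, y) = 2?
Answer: -128415799/492840 ≈ -260.56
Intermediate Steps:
U(Q) = 4 (U(Q) = 2 + (4 - 1*2) = 2 + (4 - 2) = 2 + 2 = 4)
b(M, K) = (4 + K)*(70 + M) (b(M, K) = (M + 70)*(K + 4) = (70 + M)*(4 + K) = (4 + K)*(70 + M))
28802/I(148) + b(189, 87)/d(168, -102) = 28802/(148²) + (280 + 4*189 + 70*87 + 87*189)/(12 - 102) = 28802/21904 + (280 + 756 + 6090 + 16443)/(-90) = 28802*(1/21904) + 23569*(-1/90) = 14401/10952 - 23569/90 = -128415799/492840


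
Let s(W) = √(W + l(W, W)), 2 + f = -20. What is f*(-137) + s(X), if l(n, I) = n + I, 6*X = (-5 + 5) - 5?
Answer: 3014 + I*√10/2 ≈ 3014.0 + 1.5811*I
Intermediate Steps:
X = -⅚ (X = ((-5 + 5) - 5)/6 = (0 - 5)/6 = (⅙)*(-5) = -⅚ ≈ -0.83333)
l(n, I) = I + n
f = -22 (f = -2 - 20 = -22)
s(W) = √3*√W (s(W) = √(W + (W + W)) = √(W + 2*W) = √(3*W) = √3*√W)
f*(-137) + s(X) = -22*(-137) + √3*√(-⅚) = 3014 + √3*(I*√30/6) = 3014 + I*√10/2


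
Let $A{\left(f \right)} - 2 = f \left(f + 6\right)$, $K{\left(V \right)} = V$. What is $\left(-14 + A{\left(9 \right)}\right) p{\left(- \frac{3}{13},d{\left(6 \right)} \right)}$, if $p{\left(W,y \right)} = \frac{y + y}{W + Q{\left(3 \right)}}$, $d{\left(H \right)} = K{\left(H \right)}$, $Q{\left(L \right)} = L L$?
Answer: $\frac{3198}{19} \approx 168.32$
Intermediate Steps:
$Q{\left(L \right)} = L^{2}$
$A{\left(f \right)} = 2 + f \left(6 + f\right)$ ($A{\left(f \right)} = 2 + f \left(f + 6\right) = 2 + f \left(6 + f\right)$)
$d{\left(H \right)} = H$
$p{\left(W,y \right)} = \frac{2 y}{9 + W}$ ($p{\left(W,y \right)} = \frac{y + y}{W + 3^{2}} = \frac{2 y}{W + 9} = \frac{2 y}{9 + W}$)
$\left(-14 + A{\left(9 \right)}\right) p{\left(- \frac{3}{13},d{\left(6 \right)} \right)} = \left(-14 + \left(2 + 9^{2} + 6 \cdot 9\right)\right) 2 \cdot 6 \frac{1}{9 - \frac{3}{13}} = \left(-14 + \left(2 + 81 + 54\right)\right) 2 \cdot 6 \frac{1}{9 - \frac{3}{13}} = \left(-14 + 137\right) 2 \cdot 6 \frac{1}{9 - \frac{3}{13}} = 123 \cdot 2 \cdot 6 \frac{1}{\frac{114}{13}} = 123 \cdot 2 \cdot 6 \cdot \frac{13}{114} = 123 \cdot \frac{26}{19} = \frac{3198}{19}$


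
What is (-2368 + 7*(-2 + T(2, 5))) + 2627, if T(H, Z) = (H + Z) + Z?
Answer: 329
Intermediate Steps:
T(H, Z) = H + 2*Z
(-2368 + 7*(-2 + T(2, 5))) + 2627 = (-2368 + 7*(-2 + (2 + 2*5))) + 2627 = (-2368 + 7*(-2 + (2 + 10))) + 2627 = (-2368 + 7*(-2 + 12)) + 2627 = (-2368 + 7*10) + 2627 = (-2368 + 70) + 2627 = -2298 + 2627 = 329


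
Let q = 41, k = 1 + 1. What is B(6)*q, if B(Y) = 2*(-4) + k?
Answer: -246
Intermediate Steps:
k = 2
B(Y) = -6 (B(Y) = 2*(-4) + 2 = -8 + 2 = -6)
B(6)*q = -6*41 = -246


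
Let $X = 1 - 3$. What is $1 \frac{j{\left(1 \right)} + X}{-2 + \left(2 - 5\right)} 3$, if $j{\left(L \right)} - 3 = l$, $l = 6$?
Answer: $- \frac{21}{5} \approx -4.2$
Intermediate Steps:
$X = -2$
$j{\left(L \right)} = 9$ ($j{\left(L \right)} = 3 + 6 = 9$)
$1 \frac{j{\left(1 \right)} + X}{-2 + \left(2 - 5\right)} 3 = 1 \frac{9 - 2}{-2 + \left(2 - 5\right)} 3 = 1 \frac{7}{-2 + \left(2 - 5\right)} 3 = 1 \frac{7}{-2 - 3} \cdot 3 = 1 \frac{7}{-5} \cdot 3 = 1 \cdot 7 \left(- \frac{1}{5}\right) 3 = 1 \left(- \frac{7}{5}\right) 3 = \left(- \frac{7}{5}\right) 3 = - \frac{21}{5}$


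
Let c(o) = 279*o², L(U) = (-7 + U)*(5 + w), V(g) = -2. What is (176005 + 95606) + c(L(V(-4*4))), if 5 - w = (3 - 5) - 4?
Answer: 6056955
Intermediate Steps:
w = 11 (w = 5 - ((3 - 5) - 4) = 5 - (-2 - 4) = 5 - 1*(-6) = 5 + 6 = 11)
L(U) = -112 + 16*U (L(U) = (-7 + U)*(5 + 11) = (-7 + U)*16 = -112 + 16*U)
(176005 + 95606) + c(L(V(-4*4))) = (176005 + 95606) + 279*(-112 + 16*(-2))² = 271611 + 279*(-112 - 32)² = 271611 + 279*(-144)² = 271611 + 279*20736 = 271611 + 5785344 = 6056955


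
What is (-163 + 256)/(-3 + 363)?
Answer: 31/120 ≈ 0.25833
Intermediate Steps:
(-163 + 256)/(-3 + 363) = 93/360 = 93*(1/360) = 31/120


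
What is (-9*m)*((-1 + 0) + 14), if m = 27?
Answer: -3159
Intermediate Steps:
(-9*m)*((-1 + 0) + 14) = (-9*27)*((-1 + 0) + 14) = -243*(-1 + 14) = -243*13 = -3159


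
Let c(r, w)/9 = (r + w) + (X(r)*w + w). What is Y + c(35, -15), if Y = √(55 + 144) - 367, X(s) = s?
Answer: -5047 + √199 ≈ -5032.9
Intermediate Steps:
Y = -367 + √199 (Y = √199 - 367 = -367 + √199 ≈ -352.89)
c(r, w) = 9*r + 18*w + 9*r*w (c(r, w) = 9*((r + w) + (r*w + w)) = 9*((r + w) + (w + r*w)) = 9*(r + 2*w + r*w) = 9*r + 18*w + 9*r*w)
Y + c(35, -15) = (-367 + √199) + (9*35 + 18*(-15) + 9*35*(-15)) = (-367 + √199) + (315 - 270 - 4725) = (-367 + √199) - 4680 = -5047 + √199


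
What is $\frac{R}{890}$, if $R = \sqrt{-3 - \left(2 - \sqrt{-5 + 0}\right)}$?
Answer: $\frac{\sqrt{-5 + i \sqrt{5}}}{890} \approx 0.00054885 + 0.0025717 i$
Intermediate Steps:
$R = \sqrt{-5 + i \sqrt{5}}$ ($R = \sqrt{-3 - \left(2 - \sqrt{-5}\right)} = \sqrt{-3 - \left(2 - i \sqrt{5}\right)} = \sqrt{-5 + i \sqrt{5}} \approx 0.48848 + 2.2888 i$)
$\frac{R}{890} = \frac{\sqrt{-5 + i \sqrt{5}}}{890}$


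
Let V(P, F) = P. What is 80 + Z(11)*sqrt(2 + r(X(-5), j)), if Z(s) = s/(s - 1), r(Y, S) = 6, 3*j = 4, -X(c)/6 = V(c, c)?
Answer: 80 + 11*sqrt(2)/5 ≈ 83.111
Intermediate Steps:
X(c) = -6*c
j = 4/3 (j = (1/3)*4 = 4/3 ≈ 1.3333)
Z(s) = s/(-1 + s)
80 + Z(11)*sqrt(2 + r(X(-5), j)) = 80 + (11/(-1 + 11))*sqrt(2 + 6) = 80 + (11/10)*sqrt(8) = 80 + (11*(1/10))*(2*sqrt(2)) = 80 + 11*(2*sqrt(2))/10 = 80 + 11*sqrt(2)/5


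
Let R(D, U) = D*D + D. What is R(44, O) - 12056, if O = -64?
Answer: -10076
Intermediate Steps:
R(D, U) = D + D² (R(D, U) = D² + D = D + D²)
R(44, O) - 12056 = 44*(1 + 44) - 12056 = 44*45 - 12056 = 1980 - 12056 = -10076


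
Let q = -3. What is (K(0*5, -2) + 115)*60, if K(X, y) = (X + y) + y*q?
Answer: 7140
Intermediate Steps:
K(X, y) = X - 2*y (K(X, y) = (X + y) + y*(-3) = (X + y) - 3*y = X - 2*y)
(K(0*5, -2) + 115)*60 = ((0*5 - 2*(-2)) + 115)*60 = ((0 + 4) + 115)*60 = (4 + 115)*60 = 119*60 = 7140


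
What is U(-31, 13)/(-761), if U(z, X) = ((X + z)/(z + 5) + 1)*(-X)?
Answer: 22/761 ≈ 0.028909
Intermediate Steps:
U(z, X) = -X*(1 + (X + z)/(5 + z)) (U(z, X) = ((X + z)/(5 + z) + 1)*(-X) = (1 + (X + z)/(5 + z))*(-X) = -X*(1 + (X + z)/(5 + z)))
U(-31, 13)/(-761) = -1*13*(5 + 13 + 2*(-31))/(5 - 31)/(-761) = -1*13*(5 + 13 - 62)/(-26)*(-1/761) = -1*13*(-1/26)*(-44)*(-1/761) = -22*(-1/761) = 22/761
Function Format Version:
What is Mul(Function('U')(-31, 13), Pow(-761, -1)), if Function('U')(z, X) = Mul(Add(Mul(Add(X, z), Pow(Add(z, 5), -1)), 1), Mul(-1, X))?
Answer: Rational(22, 761) ≈ 0.028909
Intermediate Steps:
Function('U')(z, X) = Mul(-1, X, Add(1, Mul(Pow(Add(5, z), -1), Add(X, z)))) (Function('U')(z, X) = Mul(Add(Mul(Add(X, z), Pow(Add(5, z), -1)), 1), Mul(-1, X)) = Mul(Add(Mul(Pow(Add(5, z), -1), Add(X, z)), 1), Mul(-1, X)) = Mul(Add(1, Mul(Pow(Add(5, z), -1), Add(X, z))), Mul(-1, X)) = Mul(-1, X, Add(1, Mul(Pow(Add(5, z), -1), Add(X, z)))))
Mul(Function('U')(-31, 13), Pow(-761, -1)) = Mul(Mul(-1, 13, Pow(Add(5, -31), -1), Add(5, 13, Mul(2, -31))), Pow(-761, -1)) = Mul(Mul(-1, 13, Pow(-26, -1), Add(5, 13, -62)), Rational(-1, 761)) = Mul(Mul(-1, 13, Rational(-1, 26), -44), Rational(-1, 761)) = Mul(-22, Rational(-1, 761)) = Rational(22, 761)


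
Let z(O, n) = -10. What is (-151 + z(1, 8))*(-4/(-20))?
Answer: -161/5 ≈ -32.200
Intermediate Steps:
(-151 + z(1, 8))*(-4/(-20)) = (-151 - 10)*(-4/(-20)) = -(-644)*(-1)/20 = -161*1/5 = -161/5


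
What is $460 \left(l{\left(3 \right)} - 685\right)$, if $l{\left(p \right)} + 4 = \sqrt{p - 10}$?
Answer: $-316940 + 460 i \sqrt{7} \approx -3.1694 \cdot 10^{5} + 1217.0 i$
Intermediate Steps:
$l{\left(p \right)} = -4 + \sqrt{-10 + p}$ ($l{\left(p \right)} = -4 + \sqrt{p - 10} = -4 + \sqrt{-10 + p}$)
$460 \left(l{\left(3 \right)} - 685\right) = 460 \left(\left(-4 + \sqrt{-10 + 3}\right) - 685\right) = 460 \left(\left(-4 + \sqrt{-7}\right) - 685\right) = 460 \left(\left(-4 + i \sqrt{7}\right) - 685\right) = 460 \left(-689 + i \sqrt{7}\right) = -316940 + 460 i \sqrt{7}$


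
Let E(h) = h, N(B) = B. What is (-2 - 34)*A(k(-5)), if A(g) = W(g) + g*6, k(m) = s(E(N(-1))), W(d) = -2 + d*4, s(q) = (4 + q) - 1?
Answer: -648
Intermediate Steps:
s(q) = 3 + q
W(d) = -2 + 4*d
k(m) = 2 (k(m) = 3 - 1 = 2)
A(g) = -2 + 10*g (A(g) = (-2 + 4*g) + g*6 = (-2 + 4*g) + 6*g = -2 + 10*g)
(-2 - 34)*A(k(-5)) = (-2 - 34)*(-2 + 10*2) = -36*(-2 + 20) = -36*18 = -648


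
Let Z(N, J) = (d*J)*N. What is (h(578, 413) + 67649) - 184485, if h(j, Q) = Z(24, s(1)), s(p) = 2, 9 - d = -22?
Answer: -115348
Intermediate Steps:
d = 31 (d = 9 - 1*(-22) = 9 + 22 = 31)
Z(N, J) = 31*J*N (Z(N, J) = (31*J)*N = 31*J*N)
h(j, Q) = 1488 (h(j, Q) = 31*2*24 = 1488)
(h(578, 413) + 67649) - 184485 = (1488 + 67649) - 184485 = 69137 - 184485 = -115348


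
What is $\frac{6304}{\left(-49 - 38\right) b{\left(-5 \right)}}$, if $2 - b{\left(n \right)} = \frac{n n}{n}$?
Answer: $- \frac{6304}{609} \approx -10.351$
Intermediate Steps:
$b{\left(n \right)} = 2 - n$ ($b{\left(n \right)} = 2 - \frac{n n}{n} = 2 - \frac{n^{2}}{n} = 2 - n$)
$\frac{6304}{\left(-49 - 38\right) b{\left(-5 \right)}} = \frac{6304}{\left(-49 - 38\right) \left(2 - -5\right)} = \frac{6304}{\left(-87\right) \left(2 + 5\right)} = \frac{6304}{\left(-87\right) 7} = \frac{6304}{-609} = 6304 \left(- \frac{1}{609}\right) = - \frac{6304}{609}$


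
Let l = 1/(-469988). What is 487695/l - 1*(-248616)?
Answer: -229210549044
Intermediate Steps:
l = -1/469988 ≈ -2.1277e-6
487695/l - 1*(-248616) = 487695/(-1/469988) - 1*(-248616) = 487695*(-469988) + 248616 = -229210797660 + 248616 = -229210549044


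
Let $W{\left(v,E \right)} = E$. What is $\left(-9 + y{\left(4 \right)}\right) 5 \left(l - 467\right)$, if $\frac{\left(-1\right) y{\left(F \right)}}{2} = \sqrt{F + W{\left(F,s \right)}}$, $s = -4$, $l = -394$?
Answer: $38745$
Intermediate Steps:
$y{\left(F \right)} = - 2 \sqrt{-4 + F}$ ($y{\left(F \right)} = - 2 \sqrt{F - 4} = - 2 \sqrt{-4 + F}$)
$\left(-9 + y{\left(4 \right)}\right) 5 \left(l - 467\right) = \left(-9 - 2 \sqrt{-4 + 4}\right) 5 \left(-394 - 467\right) = \left(-9 - 2 \sqrt{0}\right) 5 \left(-861\right) = \left(-9 - 0\right) 5 \left(-861\right) = \left(-9 + 0\right) 5 \left(-861\right) = \left(-9\right) 5 \left(-861\right) = \left(-45\right) \left(-861\right) = 38745$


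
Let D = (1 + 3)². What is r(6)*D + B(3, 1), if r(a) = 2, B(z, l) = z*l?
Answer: 35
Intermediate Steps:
B(z, l) = l*z
D = 16 (D = 4² = 16)
r(6)*D + B(3, 1) = 2*16 + 1*3 = 32 + 3 = 35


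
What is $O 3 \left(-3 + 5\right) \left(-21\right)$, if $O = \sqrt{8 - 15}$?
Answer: $- 126 i \sqrt{7} \approx - 333.36 i$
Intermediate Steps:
$O = i \sqrt{7}$ ($O = \sqrt{-7} = i \sqrt{7} \approx 2.6458 i$)
$O 3 \left(-3 + 5\right) \left(-21\right) = i \sqrt{7} \cdot 3 \left(-3 + 5\right) \left(-21\right) = i \sqrt{7} \cdot 3 \cdot 2 \left(-21\right) = i \sqrt{7} \cdot 6 \left(-21\right) = 6 i \sqrt{7} \left(-21\right) = - 126 i \sqrt{7}$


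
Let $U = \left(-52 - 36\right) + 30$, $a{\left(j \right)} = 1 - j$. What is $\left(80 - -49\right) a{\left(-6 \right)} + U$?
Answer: $845$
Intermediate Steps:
$U = -58$ ($U = -88 + 30 = -58$)
$\left(80 - -49\right) a{\left(-6 \right)} + U = \left(80 - -49\right) \left(1 - -6\right) - 58 = \left(80 + 49\right) \left(1 + 6\right) - 58 = 129 \cdot 7 - 58 = 903 - 58 = 845$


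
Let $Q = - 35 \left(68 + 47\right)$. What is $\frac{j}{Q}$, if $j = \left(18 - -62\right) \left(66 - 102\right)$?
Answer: $\frac{576}{805} \approx 0.71553$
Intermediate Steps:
$Q = -4025$ ($Q = \left(-35\right) 115 = -4025$)
$j = -2880$ ($j = \left(18 + 62\right) \left(-36\right) = 80 \left(-36\right) = -2880$)
$\frac{j}{Q} = - \frac{2880}{-4025} = \left(-2880\right) \left(- \frac{1}{4025}\right) = \frac{576}{805}$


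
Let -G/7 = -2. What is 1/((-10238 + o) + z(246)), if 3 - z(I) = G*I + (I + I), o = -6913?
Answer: -1/21084 ≈ -4.7429e-5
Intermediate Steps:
G = 14 (G = -7*(-2) = 14)
z(I) = 3 - 16*I (z(I) = 3 - (14*I + (I + I)) = 3 - (14*I + 2*I) = 3 - 16*I)
1/((-10238 + o) + z(246)) = 1/((-10238 - 6913) + (3 - 16*246)) = 1/(-17151 + (3 - 3936)) = 1/(-17151 - 3933) = 1/(-21084) = -1/21084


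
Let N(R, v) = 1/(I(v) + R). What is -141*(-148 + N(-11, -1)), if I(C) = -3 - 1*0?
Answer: 292293/14 ≈ 20878.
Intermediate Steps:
I(C) = -3 (I(C) = -3 + 0 = -3)
N(R, v) = 1/(-3 + R)
-141*(-148 + N(-11, -1)) = -141*(-148 + 1/(-3 - 11)) = -141*(-148 + 1/(-14)) = -141*(-148 - 1/14) = -141*(-2073/14) = 292293/14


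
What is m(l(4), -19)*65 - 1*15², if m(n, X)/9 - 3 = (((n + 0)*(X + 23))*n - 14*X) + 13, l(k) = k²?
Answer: 763785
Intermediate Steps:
m(n, X) = 144 - 126*X + 9*n²*(23 + X) (m(n, X) = 27 + 9*((((n + 0)*(X + 23))*n - 14*X) + 13) = 27 + 9*(((n*(23 + X))*n - 14*X) + 13) = 27 + 9*((n²*(23 + X) - 14*X) + 13) = 27 + 9*((-14*X + n²*(23 + X)) + 13) = 27 + 9*(13 - 14*X + n²*(23 + X)) = 27 + (117 - 126*X + 9*n²*(23 + X)) = 144 - 126*X + 9*n²*(23 + X))
m(l(4), -19)*65 - 1*15² = (144 - 126*(-19) + 207*(4²)² + 9*(-19)*(4²)²)*65 - 1*15² = (144 + 2394 + 207*16² + 9*(-19)*16²)*65 - 1*225 = (144 + 2394 + 207*256 + 9*(-19)*256)*65 - 225 = (144 + 2394 + 52992 - 43776)*65 - 225 = 11754*65 - 225 = 764010 - 225 = 763785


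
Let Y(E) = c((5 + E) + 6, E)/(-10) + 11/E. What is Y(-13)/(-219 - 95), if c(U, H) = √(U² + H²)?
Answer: 11/4082 + √173/3140 ≈ 0.0068836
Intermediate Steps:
c(U, H) = √(H² + U²)
Y(E) = 11/E - √(E² + (11 + E)²)/10 (Y(E) = √(E² + ((5 + E) + 6)²)/(-10) + 11/E = √(E² + (11 + E)²)*(-⅒) + 11/E = -√(E² + (11 + E)²)/10 + 11/E = 11/E - √(E² + (11 + E)²)/10)
Y(-13)/(-219 - 95) = (11/(-13) - √((-13)² + (11 - 13)²)/10)/(-219 - 95) = (11*(-1/13) - √(169 + (-2)²)/10)/(-314) = (-11/13 - √(169 + 4)/10)*(-1/314) = (-11/13 - √173/10)*(-1/314) = 11/4082 + √173/3140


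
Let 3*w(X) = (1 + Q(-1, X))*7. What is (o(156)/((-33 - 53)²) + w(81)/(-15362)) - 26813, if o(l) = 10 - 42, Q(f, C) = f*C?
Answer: -1142407938815/42606507 ≈ -26813.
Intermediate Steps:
Q(f, C) = C*f
w(X) = 7/3 - 7*X/3 (w(X) = ((1 + X*(-1))*7)/3 = ((1 - X)*7)/3 = (7 - 7*X)/3 = 7/3 - 7*X/3)
o(l) = -32
(o(156)/((-33 - 53)²) + w(81)/(-15362)) - 26813 = (-32/(-33 - 53)² + (7/3 - 7/3*81)/(-15362)) - 26813 = (-32/((-86)²) + (7/3 - 189)*(-1/15362)) - 26813 = (-32/7396 - 560/3*(-1/15362)) - 26813 = (-32*1/7396 + 280/23043) - 26813 = (-8/1849 + 280/23043) - 26813 = 333376/42606507 - 26813 = -1142407938815/42606507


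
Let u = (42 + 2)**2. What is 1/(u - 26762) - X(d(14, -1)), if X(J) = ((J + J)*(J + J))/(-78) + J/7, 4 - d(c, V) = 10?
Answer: 6107105/2259166 ≈ 2.7033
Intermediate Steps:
d(c, V) = -6 (d(c, V) = 4 - 1*10 = 4 - 10 = -6)
X(J) = -2*J**2/39 + J/7 (X(J) = ((2*J)*(2*J))*(-1/78) + J*(1/7) = (4*J**2)*(-1/78) + J/7 = -2*J**2/39 + J/7)
u = 1936 (u = 44**2 = 1936)
1/(u - 26762) - X(d(14, -1)) = 1/(1936 - 26762) - (-6)*(39 - 14*(-6))/273 = 1/(-24826) - (-6)*(39 + 84)/273 = -1/24826 - (-6)*123/273 = -1/24826 - 1*(-246/91) = -1/24826 + 246/91 = 6107105/2259166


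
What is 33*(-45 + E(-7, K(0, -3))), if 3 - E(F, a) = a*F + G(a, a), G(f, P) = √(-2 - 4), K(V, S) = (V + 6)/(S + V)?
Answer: -1848 - 33*I*√6 ≈ -1848.0 - 80.833*I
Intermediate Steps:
K(V, S) = (6 + V)/(S + V)
G(f, P) = I*√6 (G(f, P) = √(-6) = I*√6)
E(F, a) = 3 - I*√6 - F*a (E(F, a) = 3 - (a*F + I*√6) = 3 - (F*a + I*√6) = 3 - (I*√6 + F*a) = 3 + (-I*√6 - F*a) = 3 - I*√6 - F*a)
33*(-45 + E(-7, K(0, -3))) = 33*(-45 + (3 - I*√6 - 1*(-7)*(6 + 0)/(-3 + 0))) = 33*(-45 + (3 - I*√6 - 1*(-7)*6/(-3))) = 33*(-45 + (3 - I*√6 - 1*(-7)*(-⅓*6))) = 33*(-45 + (3 - I*√6 - 1*(-7)*(-2))) = 33*(-45 + (3 - I*√6 - 14)) = 33*(-45 + (-11 - I*√6)) = 33*(-56 - I*√6) = -1848 - 33*I*√6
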